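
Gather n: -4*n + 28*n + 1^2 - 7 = 24*n - 6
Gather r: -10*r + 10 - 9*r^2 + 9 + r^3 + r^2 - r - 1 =r^3 - 8*r^2 - 11*r + 18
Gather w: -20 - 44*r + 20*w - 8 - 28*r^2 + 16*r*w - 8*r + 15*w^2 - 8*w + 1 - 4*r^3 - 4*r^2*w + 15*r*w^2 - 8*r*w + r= -4*r^3 - 28*r^2 - 51*r + w^2*(15*r + 15) + w*(-4*r^2 + 8*r + 12) - 27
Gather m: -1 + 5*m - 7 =5*m - 8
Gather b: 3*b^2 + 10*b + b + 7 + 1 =3*b^2 + 11*b + 8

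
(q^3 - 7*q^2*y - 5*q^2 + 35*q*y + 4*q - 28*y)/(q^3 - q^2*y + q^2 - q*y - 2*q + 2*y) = (-q^2 + 7*q*y + 4*q - 28*y)/(-q^2 + q*y - 2*q + 2*y)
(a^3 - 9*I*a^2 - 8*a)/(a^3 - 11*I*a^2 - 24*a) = (a - I)/(a - 3*I)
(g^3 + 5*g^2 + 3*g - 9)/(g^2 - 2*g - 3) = (-g^3 - 5*g^2 - 3*g + 9)/(-g^2 + 2*g + 3)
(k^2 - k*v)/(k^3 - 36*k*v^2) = (k - v)/(k^2 - 36*v^2)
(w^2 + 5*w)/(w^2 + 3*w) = (w + 5)/(w + 3)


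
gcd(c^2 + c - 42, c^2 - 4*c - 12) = c - 6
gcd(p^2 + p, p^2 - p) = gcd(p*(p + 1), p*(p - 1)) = p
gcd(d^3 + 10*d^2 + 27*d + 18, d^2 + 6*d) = d + 6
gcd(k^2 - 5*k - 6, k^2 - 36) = k - 6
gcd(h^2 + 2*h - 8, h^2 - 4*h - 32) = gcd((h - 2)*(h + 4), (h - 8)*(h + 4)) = h + 4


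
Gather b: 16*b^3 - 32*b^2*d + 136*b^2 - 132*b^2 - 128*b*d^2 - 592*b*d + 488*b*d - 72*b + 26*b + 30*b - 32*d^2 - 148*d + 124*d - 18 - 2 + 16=16*b^3 + b^2*(4 - 32*d) + b*(-128*d^2 - 104*d - 16) - 32*d^2 - 24*d - 4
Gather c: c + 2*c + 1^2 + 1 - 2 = 3*c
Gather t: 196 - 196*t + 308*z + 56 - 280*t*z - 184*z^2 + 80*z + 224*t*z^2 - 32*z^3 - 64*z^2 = t*(224*z^2 - 280*z - 196) - 32*z^3 - 248*z^2 + 388*z + 252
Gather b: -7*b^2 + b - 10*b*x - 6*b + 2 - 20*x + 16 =-7*b^2 + b*(-10*x - 5) - 20*x + 18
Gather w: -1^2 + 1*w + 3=w + 2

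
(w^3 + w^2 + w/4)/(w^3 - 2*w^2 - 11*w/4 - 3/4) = w/(w - 3)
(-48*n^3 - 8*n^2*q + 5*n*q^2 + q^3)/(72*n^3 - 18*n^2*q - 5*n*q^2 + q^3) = (4*n + q)/(-6*n + q)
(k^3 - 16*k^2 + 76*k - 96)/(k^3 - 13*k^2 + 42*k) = (k^2 - 10*k + 16)/(k*(k - 7))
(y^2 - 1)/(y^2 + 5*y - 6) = (y + 1)/(y + 6)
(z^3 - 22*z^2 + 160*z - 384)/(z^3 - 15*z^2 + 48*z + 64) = (z - 6)/(z + 1)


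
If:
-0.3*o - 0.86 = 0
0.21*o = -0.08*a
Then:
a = 7.52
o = -2.87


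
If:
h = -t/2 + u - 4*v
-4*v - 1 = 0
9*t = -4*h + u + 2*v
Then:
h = 17*u/14 + 37/28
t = -3*u/7 - 9/14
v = -1/4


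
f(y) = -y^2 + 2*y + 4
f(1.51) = 4.74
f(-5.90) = -42.61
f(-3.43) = -14.62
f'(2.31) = -2.62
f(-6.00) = -44.00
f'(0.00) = 2.00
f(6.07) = -20.70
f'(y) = 2 - 2*y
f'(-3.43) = 8.86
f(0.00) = 4.00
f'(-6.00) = 14.00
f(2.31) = 3.28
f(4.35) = -6.22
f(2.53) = 2.66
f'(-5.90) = 13.80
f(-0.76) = 1.90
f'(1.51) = -1.02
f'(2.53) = -3.06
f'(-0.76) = 3.52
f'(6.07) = -10.14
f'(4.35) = -6.70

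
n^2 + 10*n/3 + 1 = (n + 1/3)*(n + 3)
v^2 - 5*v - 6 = (v - 6)*(v + 1)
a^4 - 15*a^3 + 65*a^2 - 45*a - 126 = (a - 7)*(a - 6)*(a - 3)*(a + 1)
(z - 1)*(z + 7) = z^2 + 6*z - 7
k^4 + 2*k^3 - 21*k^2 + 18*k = k*(k - 3)*(k - 1)*(k + 6)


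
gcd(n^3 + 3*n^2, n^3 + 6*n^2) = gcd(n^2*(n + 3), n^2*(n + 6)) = n^2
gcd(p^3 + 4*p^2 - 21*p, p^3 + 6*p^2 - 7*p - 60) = p - 3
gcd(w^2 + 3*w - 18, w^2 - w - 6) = w - 3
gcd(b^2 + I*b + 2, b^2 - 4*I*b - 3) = b - I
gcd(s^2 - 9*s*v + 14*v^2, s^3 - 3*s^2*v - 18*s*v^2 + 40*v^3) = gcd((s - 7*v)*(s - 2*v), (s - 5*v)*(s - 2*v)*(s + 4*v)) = s - 2*v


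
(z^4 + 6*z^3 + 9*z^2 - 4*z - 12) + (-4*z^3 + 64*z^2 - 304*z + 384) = z^4 + 2*z^3 + 73*z^2 - 308*z + 372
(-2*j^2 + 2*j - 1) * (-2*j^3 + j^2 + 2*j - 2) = 4*j^5 - 6*j^4 + 7*j^2 - 6*j + 2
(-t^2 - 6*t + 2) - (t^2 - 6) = -2*t^2 - 6*t + 8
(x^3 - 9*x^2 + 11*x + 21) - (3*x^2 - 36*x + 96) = x^3 - 12*x^2 + 47*x - 75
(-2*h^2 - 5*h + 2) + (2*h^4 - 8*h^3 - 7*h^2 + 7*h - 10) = 2*h^4 - 8*h^3 - 9*h^2 + 2*h - 8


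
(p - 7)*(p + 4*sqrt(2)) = p^2 - 7*p + 4*sqrt(2)*p - 28*sqrt(2)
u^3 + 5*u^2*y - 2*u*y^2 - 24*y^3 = (u - 2*y)*(u + 3*y)*(u + 4*y)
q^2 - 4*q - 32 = (q - 8)*(q + 4)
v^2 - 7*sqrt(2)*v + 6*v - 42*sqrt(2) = (v + 6)*(v - 7*sqrt(2))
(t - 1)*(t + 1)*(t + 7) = t^3 + 7*t^2 - t - 7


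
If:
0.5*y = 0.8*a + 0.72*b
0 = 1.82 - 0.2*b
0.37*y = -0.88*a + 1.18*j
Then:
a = 0.625*y - 8.19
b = 9.10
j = 0.779661016949153*y - 6.10779661016949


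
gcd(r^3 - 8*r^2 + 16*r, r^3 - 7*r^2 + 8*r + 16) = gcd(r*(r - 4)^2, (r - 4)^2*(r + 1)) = r^2 - 8*r + 16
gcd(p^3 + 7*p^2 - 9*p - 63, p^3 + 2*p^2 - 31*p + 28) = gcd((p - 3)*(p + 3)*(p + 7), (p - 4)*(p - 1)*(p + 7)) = p + 7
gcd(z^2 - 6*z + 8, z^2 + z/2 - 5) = z - 2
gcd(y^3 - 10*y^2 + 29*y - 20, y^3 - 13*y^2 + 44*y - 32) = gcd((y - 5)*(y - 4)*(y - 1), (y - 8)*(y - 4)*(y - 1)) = y^2 - 5*y + 4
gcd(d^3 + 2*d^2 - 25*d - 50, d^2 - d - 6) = d + 2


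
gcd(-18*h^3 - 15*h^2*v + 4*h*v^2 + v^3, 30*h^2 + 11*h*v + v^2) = 6*h + v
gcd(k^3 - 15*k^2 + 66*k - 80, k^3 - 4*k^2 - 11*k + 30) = k^2 - 7*k + 10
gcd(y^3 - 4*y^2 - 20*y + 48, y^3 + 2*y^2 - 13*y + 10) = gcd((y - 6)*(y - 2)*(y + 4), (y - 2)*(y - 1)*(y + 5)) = y - 2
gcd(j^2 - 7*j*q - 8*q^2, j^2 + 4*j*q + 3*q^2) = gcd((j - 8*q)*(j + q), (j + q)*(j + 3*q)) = j + q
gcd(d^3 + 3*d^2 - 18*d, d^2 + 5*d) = d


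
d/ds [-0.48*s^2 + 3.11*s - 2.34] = 3.11 - 0.96*s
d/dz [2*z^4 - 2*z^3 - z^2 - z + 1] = 8*z^3 - 6*z^2 - 2*z - 1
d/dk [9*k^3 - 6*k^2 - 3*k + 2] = 27*k^2 - 12*k - 3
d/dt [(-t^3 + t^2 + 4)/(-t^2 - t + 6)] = (t^2 + 6*t + 1)/(t^2 + 6*t + 9)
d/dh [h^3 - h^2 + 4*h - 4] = 3*h^2 - 2*h + 4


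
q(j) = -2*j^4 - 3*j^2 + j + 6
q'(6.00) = -1763.00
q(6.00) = -2688.00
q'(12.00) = -13895.00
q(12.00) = -41886.00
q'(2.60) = -155.21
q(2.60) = -103.08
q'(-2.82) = 197.33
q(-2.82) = -147.16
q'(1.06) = -14.89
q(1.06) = 1.16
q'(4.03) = -546.79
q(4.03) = -566.23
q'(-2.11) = 88.81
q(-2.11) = -49.11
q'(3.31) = -308.98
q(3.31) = -263.63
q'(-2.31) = 113.47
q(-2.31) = -69.27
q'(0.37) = -1.63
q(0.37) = 5.92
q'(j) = -8*j^3 - 6*j + 1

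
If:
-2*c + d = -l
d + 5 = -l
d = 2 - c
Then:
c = -5/2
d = 9/2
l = -19/2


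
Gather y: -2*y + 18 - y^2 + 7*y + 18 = -y^2 + 5*y + 36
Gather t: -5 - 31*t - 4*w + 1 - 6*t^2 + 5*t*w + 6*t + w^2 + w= -6*t^2 + t*(5*w - 25) + w^2 - 3*w - 4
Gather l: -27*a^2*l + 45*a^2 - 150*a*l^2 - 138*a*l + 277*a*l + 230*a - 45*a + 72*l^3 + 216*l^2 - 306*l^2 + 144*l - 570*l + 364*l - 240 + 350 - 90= 45*a^2 + 185*a + 72*l^3 + l^2*(-150*a - 90) + l*(-27*a^2 + 139*a - 62) + 20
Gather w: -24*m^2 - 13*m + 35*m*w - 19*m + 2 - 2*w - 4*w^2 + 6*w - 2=-24*m^2 - 32*m - 4*w^2 + w*(35*m + 4)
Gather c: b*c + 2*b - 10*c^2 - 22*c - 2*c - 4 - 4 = 2*b - 10*c^2 + c*(b - 24) - 8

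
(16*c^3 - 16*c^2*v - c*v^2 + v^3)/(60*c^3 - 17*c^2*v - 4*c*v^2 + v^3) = (4*c^2 - 5*c*v + v^2)/(15*c^2 - 8*c*v + v^2)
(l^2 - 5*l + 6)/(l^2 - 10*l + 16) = (l - 3)/(l - 8)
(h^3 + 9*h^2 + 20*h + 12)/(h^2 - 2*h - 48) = (h^2 + 3*h + 2)/(h - 8)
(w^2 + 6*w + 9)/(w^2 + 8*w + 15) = (w + 3)/(w + 5)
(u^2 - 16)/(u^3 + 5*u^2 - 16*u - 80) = 1/(u + 5)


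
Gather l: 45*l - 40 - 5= 45*l - 45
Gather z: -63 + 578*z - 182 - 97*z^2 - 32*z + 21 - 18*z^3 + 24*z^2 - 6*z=-18*z^3 - 73*z^2 + 540*z - 224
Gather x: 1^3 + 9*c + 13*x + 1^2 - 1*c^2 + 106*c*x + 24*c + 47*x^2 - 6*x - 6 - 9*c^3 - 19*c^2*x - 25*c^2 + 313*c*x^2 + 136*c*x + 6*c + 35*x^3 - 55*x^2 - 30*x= -9*c^3 - 26*c^2 + 39*c + 35*x^3 + x^2*(313*c - 8) + x*(-19*c^2 + 242*c - 23) - 4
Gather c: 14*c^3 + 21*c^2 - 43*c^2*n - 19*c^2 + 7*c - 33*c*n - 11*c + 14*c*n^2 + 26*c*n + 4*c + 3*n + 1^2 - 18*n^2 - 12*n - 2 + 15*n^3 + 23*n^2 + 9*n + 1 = 14*c^3 + c^2*(2 - 43*n) + c*(14*n^2 - 7*n) + 15*n^3 + 5*n^2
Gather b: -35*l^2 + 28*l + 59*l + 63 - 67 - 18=-35*l^2 + 87*l - 22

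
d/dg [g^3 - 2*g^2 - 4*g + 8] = 3*g^2 - 4*g - 4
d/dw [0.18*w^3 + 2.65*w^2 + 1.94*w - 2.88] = 0.54*w^2 + 5.3*w + 1.94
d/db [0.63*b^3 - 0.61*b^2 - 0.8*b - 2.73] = 1.89*b^2 - 1.22*b - 0.8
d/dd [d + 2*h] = 1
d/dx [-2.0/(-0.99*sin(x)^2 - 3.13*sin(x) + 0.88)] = -(3.96*sin(x) + 6.26)*cos(x)/(0.99*sin(x)^2 + 3.13*sin(x) - 0.88)^2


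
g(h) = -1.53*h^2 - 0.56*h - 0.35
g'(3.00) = -9.74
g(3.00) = -15.80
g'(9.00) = -28.10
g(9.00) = -129.32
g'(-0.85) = 2.04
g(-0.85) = -0.98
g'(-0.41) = 0.69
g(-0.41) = -0.38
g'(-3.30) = 9.54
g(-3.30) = -15.16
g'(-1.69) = 4.61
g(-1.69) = -3.77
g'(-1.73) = 4.73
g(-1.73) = -3.96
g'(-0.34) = 0.48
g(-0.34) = -0.34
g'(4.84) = -15.37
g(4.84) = -38.90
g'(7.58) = -23.75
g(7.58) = -92.50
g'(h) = -3.06*h - 0.56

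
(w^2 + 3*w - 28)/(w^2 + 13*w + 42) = (w - 4)/(w + 6)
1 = 1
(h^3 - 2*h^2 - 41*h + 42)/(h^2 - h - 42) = h - 1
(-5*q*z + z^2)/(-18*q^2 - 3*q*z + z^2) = z*(5*q - z)/(18*q^2 + 3*q*z - z^2)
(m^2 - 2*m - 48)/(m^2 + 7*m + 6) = (m - 8)/(m + 1)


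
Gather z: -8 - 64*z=-64*z - 8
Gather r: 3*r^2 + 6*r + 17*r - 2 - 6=3*r^2 + 23*r - 8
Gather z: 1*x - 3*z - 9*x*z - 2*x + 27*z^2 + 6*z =-x + 27*z^2 + z*(3 - 9*x)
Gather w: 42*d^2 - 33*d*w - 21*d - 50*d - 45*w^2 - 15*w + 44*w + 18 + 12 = 42*d^2 - 71*d - 45*w^2 + w*(29 - 33*d) + 30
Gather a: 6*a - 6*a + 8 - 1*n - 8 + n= 0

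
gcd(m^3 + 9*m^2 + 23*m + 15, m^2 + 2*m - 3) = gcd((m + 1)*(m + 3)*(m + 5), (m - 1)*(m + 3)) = m + 3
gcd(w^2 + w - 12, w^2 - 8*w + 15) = w - 3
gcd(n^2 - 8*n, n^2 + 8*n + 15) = 1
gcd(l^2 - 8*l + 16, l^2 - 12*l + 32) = l - 4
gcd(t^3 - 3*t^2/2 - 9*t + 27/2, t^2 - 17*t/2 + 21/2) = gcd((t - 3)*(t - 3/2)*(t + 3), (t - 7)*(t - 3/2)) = t - 3/2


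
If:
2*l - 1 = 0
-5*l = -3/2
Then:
No Solution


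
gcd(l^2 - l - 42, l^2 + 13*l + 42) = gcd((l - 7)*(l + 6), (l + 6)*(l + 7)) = l + 6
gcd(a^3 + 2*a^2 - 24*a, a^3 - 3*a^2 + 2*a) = a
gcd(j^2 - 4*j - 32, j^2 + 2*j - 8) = j + 4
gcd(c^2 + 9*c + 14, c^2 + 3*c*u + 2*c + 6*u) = c + 2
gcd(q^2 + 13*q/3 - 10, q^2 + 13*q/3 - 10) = q^2 + 13*q/3 - 10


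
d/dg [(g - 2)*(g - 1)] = 2*g - 3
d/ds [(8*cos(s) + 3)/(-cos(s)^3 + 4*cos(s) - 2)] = 4*(103*sin(s) - 16*sin(2*s) - 9*sin(3*s) - 8*sin(4*s))/(13*cos(s) - cos(3*s) - 8)^2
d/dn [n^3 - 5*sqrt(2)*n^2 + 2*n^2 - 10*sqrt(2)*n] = 3*n^2 - 10*sqrt(2)*n + 4*n - 10*sqrt(2)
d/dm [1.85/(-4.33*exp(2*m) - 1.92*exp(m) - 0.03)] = (16.021*exp(m) + 3.552)*exp(m)/(4.33*exp(2*m) + 1.92*exp(m) + 0.03)^2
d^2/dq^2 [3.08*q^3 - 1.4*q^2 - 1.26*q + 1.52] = 18.48*q - 2.8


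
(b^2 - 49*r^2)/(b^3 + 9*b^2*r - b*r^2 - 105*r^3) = (-b + 7*r)/(-b^2 - 2*b*r + 15*r^2)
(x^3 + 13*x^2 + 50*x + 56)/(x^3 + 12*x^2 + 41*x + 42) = (x + 4)/(x + 3)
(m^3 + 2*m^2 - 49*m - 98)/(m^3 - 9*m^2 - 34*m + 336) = (m^2 + 9*m + 14)/(m^2 - 2*m - 48)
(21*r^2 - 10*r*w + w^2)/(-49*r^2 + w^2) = (-3*r + w)/(7*r + w)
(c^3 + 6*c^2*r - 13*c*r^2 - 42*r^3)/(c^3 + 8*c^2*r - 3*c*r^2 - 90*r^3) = (c^2 + 9*c*r + 14*r^2)/(c^2 + 11*c*r + 30*r^2)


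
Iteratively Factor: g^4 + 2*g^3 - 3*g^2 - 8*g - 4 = (g + 1)*(g^3 + g^2 - 4*g - 4) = (g + 1)*(g + 2)*(g^2 - g - 2) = (g - 2)*(g + 1)*(g + 2)*(g + 1)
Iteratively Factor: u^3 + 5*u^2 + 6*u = (u + 3)*(u^2 + 2*u) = u*(u + 3)*(u + 2)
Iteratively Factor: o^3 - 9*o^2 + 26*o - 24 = (o - 2)*(o^2 - 7*o + 12) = (o - 4)*(o - 2)*(o - 3)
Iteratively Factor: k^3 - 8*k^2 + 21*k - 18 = (k - 2)*(k^2 - 6*k + 9) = (k - 3)*(k - 2)*(k - 3)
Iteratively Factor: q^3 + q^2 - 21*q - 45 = (q + 3)*(q^2 - 2*q - 15) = (q + 3)^2*(q - 5)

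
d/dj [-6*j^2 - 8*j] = -12*j - 8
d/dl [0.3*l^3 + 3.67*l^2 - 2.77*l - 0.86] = 0.9*l^2 + 7.34*l - 2.77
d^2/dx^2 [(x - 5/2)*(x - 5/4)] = 2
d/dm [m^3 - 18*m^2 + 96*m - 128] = 3*m^2 - 36*m + 96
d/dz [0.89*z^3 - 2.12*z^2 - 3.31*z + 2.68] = 2.67*z^2 - 4.24*z - 3.31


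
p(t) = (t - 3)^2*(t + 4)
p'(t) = (t - 3)^2 + (t + 4)*(2*t - 6) = (t - 3)*(3*t + 5)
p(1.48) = 12.66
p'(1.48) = -14.35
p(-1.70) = 50.81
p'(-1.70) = 0.47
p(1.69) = 9.76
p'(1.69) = -13.19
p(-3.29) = 28.09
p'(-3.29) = 30.63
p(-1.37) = 50.22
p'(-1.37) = -3.89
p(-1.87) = 50.52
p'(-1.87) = 2.97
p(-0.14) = 38.06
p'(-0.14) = -14.38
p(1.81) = 8.23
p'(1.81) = -12.41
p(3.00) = 0.00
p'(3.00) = 0.00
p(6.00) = 90.00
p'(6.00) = 69.00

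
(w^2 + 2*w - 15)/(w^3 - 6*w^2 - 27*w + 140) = (w - 3)/(w^2 - 11*w + 28)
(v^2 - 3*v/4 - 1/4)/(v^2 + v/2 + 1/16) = 4*(v - 1)/(4*v + 1)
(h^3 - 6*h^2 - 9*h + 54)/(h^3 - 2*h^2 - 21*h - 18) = (h - 3)/(h + 1)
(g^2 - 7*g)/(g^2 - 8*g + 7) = g/(g - 1)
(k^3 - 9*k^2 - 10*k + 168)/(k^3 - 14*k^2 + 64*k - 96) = (k^2 - 3*k - 28)/(k^2 - 8*k + 16)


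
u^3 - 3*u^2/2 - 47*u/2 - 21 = (u - 6)*(u + 1)*(u + 7/2)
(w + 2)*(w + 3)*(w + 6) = w^3 + 11*w^2 + 36*w + 36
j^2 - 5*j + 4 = (j - 4)*(j - 1)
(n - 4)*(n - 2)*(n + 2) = n^3 - 4*n^2 - 4*n + 16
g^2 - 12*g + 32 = (g - 8)*(g - 4)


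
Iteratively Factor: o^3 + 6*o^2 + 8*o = (o + 4)*(o^2 + 2*o) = (o + 2)*(o + 4)*(o)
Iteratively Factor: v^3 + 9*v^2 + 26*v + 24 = (v + 2)*(v^2 + 7*v + 12) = (v + 2)*(v + 4)*(v + 3)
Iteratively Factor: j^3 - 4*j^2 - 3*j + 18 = (j - 3)*(j^2 - j - 6) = (j - 3)*(j + 2)*(j - 3)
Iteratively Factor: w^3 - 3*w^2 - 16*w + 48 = (w - 3)*(w^2 - 16) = (w - 3)*(w + 4)*(w - 4)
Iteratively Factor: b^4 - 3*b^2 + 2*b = (b - 1)*(b^3 + b^2 - 2*b) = b*(b - 1)*(b^2 + b - 2) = b*(b - 1)^2*(b + 2)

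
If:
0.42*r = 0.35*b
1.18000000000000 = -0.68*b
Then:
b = -1.74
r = -1.45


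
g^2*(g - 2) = g^3 - 2*g^2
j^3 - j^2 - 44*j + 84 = (j - 6)*(j - 2)*(j + 7)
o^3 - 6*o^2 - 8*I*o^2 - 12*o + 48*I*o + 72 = (o - 6)*(o - 6*I)*(o - 2*I)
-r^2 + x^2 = (-r + x)*(r + x)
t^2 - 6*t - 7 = (t - 7)*(t + 1)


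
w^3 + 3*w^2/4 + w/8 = w*(w + 1/4)*(w + 1/2)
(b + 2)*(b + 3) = b^2 + 5*b + 6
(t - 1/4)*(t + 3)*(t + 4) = t^3 + 27*t^2/4 + 41*t/4 - 3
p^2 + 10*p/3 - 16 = (p - 8/3)*(p + 6)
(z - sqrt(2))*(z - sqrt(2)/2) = z^2 - 3*sqrt(2)*z/2 + 1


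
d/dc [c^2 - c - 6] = 2*c - 1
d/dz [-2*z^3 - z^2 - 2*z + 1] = -6*z^2 - 2*z - 2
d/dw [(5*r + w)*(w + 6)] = 5*r + 2*w + 6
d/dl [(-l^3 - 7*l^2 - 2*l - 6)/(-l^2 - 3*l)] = (l^4 + 6*l^3 + 19*l^2 - 12*l - 18)/(l^2*(l^2 + 6*l + 9))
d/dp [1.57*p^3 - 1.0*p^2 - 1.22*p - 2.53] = 4.71*p^2 - 2.0*p - 1.22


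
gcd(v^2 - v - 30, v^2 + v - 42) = v - 6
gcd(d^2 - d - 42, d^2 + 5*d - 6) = d + 6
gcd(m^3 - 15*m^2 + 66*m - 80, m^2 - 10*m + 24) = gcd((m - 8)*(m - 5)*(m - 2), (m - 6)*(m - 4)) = 1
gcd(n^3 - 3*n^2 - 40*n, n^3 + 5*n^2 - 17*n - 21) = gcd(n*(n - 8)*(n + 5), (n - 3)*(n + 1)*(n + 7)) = 1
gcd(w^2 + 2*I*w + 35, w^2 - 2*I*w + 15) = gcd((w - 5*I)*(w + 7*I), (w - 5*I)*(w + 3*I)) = w - 5*I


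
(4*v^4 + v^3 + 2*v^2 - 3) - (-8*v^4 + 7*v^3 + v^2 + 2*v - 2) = 12*v^4 - 6*v^3 + v^2 - 2*v - 1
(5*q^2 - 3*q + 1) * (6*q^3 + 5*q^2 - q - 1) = 30*q^5 + 7*q^4 - 14*q^3 + 3*q^2 + 2*q - 1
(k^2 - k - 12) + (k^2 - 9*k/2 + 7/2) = 2*k^2 - 11*k/2 - 17/2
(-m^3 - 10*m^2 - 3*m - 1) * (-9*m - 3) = 9*m^4 + 93*m^3 + 57*m^2 + 18*m + 3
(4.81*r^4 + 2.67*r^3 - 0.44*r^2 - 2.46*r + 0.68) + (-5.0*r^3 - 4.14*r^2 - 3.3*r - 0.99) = 4.81*r^4 - 2.33*r^3 - 4.58*r^2 - 5.76*r - 0.31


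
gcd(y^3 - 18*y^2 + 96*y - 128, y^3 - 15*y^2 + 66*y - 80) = y^2 - 10*y + 16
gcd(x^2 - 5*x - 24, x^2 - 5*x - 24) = x^2 - 5*x - 24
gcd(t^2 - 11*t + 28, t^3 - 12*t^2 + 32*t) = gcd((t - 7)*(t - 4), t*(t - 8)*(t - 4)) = t - 4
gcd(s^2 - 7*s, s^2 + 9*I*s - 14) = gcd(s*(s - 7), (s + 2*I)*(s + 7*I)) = 1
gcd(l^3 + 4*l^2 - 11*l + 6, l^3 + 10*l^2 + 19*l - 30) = l^2 + 5*l - 6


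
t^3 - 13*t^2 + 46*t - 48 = (t - 8)*(t - 3)*(t - 2)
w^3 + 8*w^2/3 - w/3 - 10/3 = (w - 1)*(w + 5/3)*(w + 2)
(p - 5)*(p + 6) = p^2 + p - 30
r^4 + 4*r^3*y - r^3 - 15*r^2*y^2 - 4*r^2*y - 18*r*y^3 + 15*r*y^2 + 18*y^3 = (r - 1)*(r - 3*y)*(r + y)*(r + 6*y)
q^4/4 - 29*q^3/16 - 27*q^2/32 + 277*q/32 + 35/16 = (q/4 + 1/2)*(q - 7)*(q - 5/2)*(q + 1/4)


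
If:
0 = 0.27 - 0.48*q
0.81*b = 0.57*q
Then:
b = 0.40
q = 0.56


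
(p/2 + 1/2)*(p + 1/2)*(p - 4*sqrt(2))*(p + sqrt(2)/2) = p^4/2 - 7*sqrt(2)*p^3/4 + 3*p^3/4 - 21*sqrt(2)*p^2/8 - 7*p^2/4 - 3*p - 7*sqrt(2)*p/8 - 1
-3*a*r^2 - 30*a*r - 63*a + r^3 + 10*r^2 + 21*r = (-3*a + r)*(r + 3)*(r + 7)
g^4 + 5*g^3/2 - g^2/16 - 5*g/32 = g*(g - 1/4)*(g + 1/4)*(g + 5/2)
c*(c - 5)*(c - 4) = c^3 - 9*c^2 + 20*c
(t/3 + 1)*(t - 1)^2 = t^3/3 + t^2/3 - 5*t/3 + 1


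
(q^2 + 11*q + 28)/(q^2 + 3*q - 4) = (q + 7)/(q - 1)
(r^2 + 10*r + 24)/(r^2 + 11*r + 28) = (r + 6)/(r + 7)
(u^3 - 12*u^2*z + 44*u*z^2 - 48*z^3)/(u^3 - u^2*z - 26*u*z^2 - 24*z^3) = (u^2 - 6*u*z + 8*z^2)/(u^2 + 5*u*z + 4*z^2)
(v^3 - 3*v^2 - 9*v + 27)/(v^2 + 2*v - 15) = (v^2 - 9)/(v + 5)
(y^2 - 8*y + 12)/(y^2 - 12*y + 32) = (y^2 - 8*y + 12)/(y^2 - 12*y + 32)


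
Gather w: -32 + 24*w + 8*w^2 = 8*w^2 + 24*w - 32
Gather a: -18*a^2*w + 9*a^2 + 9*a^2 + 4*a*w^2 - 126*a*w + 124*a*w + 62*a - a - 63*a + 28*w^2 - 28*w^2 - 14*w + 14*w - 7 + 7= a^2*(18 - 18*w) + a*(4*w^2 - 2*w - 2)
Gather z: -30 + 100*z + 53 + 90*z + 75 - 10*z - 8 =180*z + 90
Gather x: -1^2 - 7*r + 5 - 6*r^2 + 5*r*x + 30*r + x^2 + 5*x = -6*r^2 + 23*r + x^2 + x*(5*r + 5) + 4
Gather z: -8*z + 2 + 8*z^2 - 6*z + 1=8*z^2 - 14*z + 3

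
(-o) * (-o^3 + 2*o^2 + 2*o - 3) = o^4 - 2*o^3 - 2*o^2 + 3*o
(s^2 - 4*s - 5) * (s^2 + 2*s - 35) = s^4 - 2*s^3 - 48*s^2 + 130*s + 175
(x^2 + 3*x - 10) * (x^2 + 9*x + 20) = x^4 + 12*x^3 + 37*x^2 - 30*x - 200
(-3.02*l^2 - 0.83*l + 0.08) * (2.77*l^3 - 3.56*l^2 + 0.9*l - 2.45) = -8.3654*l^5 + 8.4521*l^4 + 0.4584*l^3 + 6.3672*l^2 + 2.1055*l - 0.196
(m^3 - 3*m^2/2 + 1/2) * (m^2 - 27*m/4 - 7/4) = m^5 - 33*m^4/4 + 67*m^3/8 + 25*m^2/8 - 27*m/8 - 7/8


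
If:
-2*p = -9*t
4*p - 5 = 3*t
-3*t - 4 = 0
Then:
No Solution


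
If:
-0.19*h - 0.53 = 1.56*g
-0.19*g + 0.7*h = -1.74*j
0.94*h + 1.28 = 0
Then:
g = -0.17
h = -1.36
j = 0.53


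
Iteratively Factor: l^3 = (l)*(l^2) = l^2*(l)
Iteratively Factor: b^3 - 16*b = (b - 4)*(b^2 + 4*b) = (b - 4)*(b + 4)*(b)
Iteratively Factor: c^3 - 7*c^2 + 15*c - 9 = (c - 1)*(c^2 - 6*c + 9) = (c - 3)*(c - 1)*(c - 3)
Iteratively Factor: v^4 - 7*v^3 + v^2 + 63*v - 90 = (v + 3)*(v^3 - 10*v^2 + 31*v - 30) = (v - 3)*(v + 3)*(v^2 - 7*v + 10) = (v - 5)*(v - 3)*(v + 3)*(v - 2)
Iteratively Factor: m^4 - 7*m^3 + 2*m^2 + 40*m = (m - 5)*(m^3 - 2*m^2 - 8*m) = (m - 5)*(m + 2)*(m^2 - 4*m) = (m - 5)*(m - 4)*(m + 2)*(m)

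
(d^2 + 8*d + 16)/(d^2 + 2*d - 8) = (d + 4)/(d - 2)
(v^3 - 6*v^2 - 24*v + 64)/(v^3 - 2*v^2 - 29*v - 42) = (-v^3 + 6*v^2 + 24*v - 64)/(-v^3 + 2*v^2 + 29*v + 42)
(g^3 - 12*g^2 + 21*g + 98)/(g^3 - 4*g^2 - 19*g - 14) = (g - 7)/(g + 1)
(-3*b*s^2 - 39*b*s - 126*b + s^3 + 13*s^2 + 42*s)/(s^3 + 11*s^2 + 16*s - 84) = (-3*b + s)/(s - 2)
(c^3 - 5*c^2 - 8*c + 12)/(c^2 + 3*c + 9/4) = 4*(c^3 - 5*c^2 - 8*c + 12)/(4*c^2 + 12*c + 9)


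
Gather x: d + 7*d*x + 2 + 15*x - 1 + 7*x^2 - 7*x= d + 7*x^2 + x*(7*d + 8) + 1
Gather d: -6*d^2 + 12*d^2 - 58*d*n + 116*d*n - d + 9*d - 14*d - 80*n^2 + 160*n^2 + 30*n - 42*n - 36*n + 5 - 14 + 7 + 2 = 6*d^2 + d*(58*n - 6) + 80*n^2 - 48*n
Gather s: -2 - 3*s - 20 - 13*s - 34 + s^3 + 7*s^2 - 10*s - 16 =s^3 + 7*s^2 - 26*s - 72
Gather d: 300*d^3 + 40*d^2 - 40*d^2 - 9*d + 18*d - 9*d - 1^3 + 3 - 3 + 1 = 300*d^3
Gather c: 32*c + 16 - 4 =32*c + 12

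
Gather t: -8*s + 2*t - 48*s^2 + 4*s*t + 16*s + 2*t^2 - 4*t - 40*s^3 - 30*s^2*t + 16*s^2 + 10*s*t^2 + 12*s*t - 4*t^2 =-40*s^3 - 32*s^2 + 8*s + t^2*(10*s - 2) + t*(-30*s^2 + 16*s - 2)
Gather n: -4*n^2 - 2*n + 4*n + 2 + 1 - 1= -4*n^2 + 2*n + 2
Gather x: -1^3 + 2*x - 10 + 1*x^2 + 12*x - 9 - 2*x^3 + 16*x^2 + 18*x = -2*x^3 + 17*x^2 + 32*x - 20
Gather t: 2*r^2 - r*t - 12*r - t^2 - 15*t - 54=2*r^2 - 12*r - t^2 + t*(-r - 15) - 54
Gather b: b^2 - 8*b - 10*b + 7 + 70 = b^2 - 18*b + 77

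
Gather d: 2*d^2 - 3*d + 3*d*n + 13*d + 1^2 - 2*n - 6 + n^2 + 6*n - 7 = 2*d^2 + d*(3*n + 10) + n^2 + 4*n - 12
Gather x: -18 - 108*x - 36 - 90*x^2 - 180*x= -90*x^2 - 288*x - 54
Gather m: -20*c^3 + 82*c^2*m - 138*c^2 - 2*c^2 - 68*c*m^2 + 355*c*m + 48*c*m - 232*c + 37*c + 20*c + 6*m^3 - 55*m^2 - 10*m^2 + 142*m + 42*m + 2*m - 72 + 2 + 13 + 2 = -20*c^3 - 140*c^2 - 175*c + 6*m^3 + m^2*(-68*c - 65) + m*(82*c^2 + 403*c + 186) - 55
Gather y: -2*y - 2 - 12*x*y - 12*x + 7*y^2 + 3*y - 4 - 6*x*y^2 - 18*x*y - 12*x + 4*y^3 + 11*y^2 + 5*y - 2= -24*x + 4*y^3 + y^2*(18 - 6*x) + y*(6 - 30*x) - 8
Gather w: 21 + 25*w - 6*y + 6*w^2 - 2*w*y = 6*w^2 + w*(25 - 2*y) - 6*y + 21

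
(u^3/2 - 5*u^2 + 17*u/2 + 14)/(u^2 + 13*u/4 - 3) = 2*(u^3 - 10*u^2 + 17*u + 28)/(4*u^2 + 13*u - 12)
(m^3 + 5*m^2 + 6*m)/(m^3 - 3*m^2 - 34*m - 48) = m/(m - 8)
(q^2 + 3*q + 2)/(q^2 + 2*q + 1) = (q + 2)/(q + 1)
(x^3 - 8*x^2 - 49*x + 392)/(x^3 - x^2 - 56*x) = (x - 7)/x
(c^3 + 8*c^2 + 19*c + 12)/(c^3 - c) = (c^2 + 7*c + 12)/(c*(c - 1))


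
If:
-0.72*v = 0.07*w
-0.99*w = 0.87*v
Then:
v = 0.00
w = 0.00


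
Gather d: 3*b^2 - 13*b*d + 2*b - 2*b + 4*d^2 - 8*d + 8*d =3*b^2 - 13*b*d + 4*d^2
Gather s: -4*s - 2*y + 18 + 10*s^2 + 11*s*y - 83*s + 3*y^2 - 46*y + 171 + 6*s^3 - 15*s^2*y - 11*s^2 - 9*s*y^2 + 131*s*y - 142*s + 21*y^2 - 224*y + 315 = 6*s^3 + s^2*(-15*y - 1) + s*(-9*y^2 + 142*y - 229) + 24*y^2 - 272*y + 504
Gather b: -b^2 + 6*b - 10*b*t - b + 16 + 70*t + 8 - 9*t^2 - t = -b^2 + b*(5 - 10*t) - 9*t^2 + 69*t + 24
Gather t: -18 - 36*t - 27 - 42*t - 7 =-78*t - 52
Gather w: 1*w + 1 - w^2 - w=1 - w^2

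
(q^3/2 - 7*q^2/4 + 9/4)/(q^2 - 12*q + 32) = (2*q^3 - 7*q^2 + 9)/(4*(q^2 - 12*q + 32))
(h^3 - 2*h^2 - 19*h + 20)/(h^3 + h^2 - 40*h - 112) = (h^2 - 6*h + 5)/(h^2 - 3*h - 28)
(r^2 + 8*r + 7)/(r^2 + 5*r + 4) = (r + 7)/(r + 4)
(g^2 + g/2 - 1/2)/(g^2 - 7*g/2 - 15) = (-2*g^2 - g + 1)/(-2*g^2 + 7*g + 30)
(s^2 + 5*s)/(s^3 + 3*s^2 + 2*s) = (s + 5)/(s^2 + 3*s + 2)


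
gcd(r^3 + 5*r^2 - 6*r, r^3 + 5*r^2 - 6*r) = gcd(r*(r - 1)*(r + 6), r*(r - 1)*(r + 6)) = r^3 + 5*r^2 - 6*r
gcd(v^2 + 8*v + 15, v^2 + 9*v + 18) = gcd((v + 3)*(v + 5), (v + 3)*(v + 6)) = v + 3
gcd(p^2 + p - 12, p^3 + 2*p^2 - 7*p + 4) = p + 4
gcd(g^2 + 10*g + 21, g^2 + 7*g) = g + 7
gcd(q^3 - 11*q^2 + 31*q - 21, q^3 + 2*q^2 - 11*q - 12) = q - 3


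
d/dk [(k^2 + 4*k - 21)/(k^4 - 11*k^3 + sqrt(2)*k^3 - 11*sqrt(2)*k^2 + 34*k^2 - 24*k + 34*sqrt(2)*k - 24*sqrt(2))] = (2*(k + 2)*(k^4 - 11*k^3 + sqrt(2)*k^3 - 11*sqrt(2)*k^2 + 34*k^2 - 24*k + 34*sqrt(2)*k - 24*sqrt(2)) - (k^2 + 4*k - 21)*(4*k^3 - 33*k^2 + 3*sqrt(2)*k^2 - 22*sqrt(2)*k + 68*k - 24 + 34*sqrt(2)))/(k^4 - 11*k^3 + sqrt(2)*k^3 - 11*sqrt(2)*k^2 + 34*k^2 - 24*k + 34*sqrt(2)*k - 24*sqrt(2))^2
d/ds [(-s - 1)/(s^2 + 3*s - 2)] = (-s^2 - 3*s + (s + 1)*(2*s + 3) + 2)/(s^2 + 3*s - 2)^2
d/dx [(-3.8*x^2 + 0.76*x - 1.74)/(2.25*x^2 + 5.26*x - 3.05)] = (-21.698*x^2 + 31.01*x + 6.8344)/(5.0625*x^4 + 23.67*x^3 + 13.9426*x^2 - 32.086*x + 9.3025)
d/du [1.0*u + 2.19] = 1.00000000000000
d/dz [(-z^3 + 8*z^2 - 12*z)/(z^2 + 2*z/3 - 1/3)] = 3*(-3*z^4 - 4*z^3 + 55*z^2 - 16*z + 12)/(9*z^4 + 12*z^3 - 2*z^2 - 4*z + 1)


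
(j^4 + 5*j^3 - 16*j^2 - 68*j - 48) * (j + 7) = j^5 + 12*j^4 + 19*j^3 - 180*j^2 - 524*j - 336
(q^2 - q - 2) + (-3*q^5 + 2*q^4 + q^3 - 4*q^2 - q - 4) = -3*q^5 + 2*q^4 + q^3 - 3*q^2 - 2*q - 6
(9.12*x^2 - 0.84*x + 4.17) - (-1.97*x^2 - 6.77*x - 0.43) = 11.09*x^2 + 5.93*x + 4.6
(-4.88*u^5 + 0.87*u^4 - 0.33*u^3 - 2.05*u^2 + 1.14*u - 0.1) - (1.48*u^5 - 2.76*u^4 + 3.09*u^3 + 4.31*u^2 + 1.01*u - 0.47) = -6.36*u^5 + 3.63*u^4 - 3.42*u^3 - 6.36*u^2 + 0.13*u + 0.37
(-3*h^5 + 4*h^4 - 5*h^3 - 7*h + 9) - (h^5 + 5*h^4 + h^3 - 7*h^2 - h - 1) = -4*h^5 - h^4 - 6*h^3 + 7*h^2 - 6*h + 10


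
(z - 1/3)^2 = z^2 - 2*z/3 + 1/9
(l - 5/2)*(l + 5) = l^2 + 5*l/2 - 25/2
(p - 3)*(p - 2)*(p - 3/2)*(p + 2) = p^4 - 9*p^3/2 + p^2/2 + 18*p - 18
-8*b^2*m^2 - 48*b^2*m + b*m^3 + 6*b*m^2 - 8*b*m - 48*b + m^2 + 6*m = (-8*b + m)*(m + 6)*(b*m + 1)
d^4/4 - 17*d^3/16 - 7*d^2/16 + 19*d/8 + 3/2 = (d/4 + 1/4)*(d - 4)*(d - 2)*(d + 3/4)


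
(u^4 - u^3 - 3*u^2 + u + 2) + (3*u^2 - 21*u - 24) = u^4 - u^3 - 20*u - 22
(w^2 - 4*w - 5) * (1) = w^2 - 4*w - 5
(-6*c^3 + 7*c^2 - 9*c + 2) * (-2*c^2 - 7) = 12*c^5 - 14*c^4 + 60*c^3 - 53*c^2 + 63*c - 14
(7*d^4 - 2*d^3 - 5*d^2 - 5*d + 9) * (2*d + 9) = 14*d^5 + 59*d^4 - 28*d^3 - 55*d^2 - 27*d + 81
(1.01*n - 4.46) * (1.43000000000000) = 1.4443*n - 6.3778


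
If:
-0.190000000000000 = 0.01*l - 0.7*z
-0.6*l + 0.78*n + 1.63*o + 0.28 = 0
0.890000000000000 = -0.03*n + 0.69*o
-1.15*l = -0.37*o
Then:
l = 0.38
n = -2.53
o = 1.18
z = 0.28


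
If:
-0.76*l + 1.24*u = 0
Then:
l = 1.63157894736842*u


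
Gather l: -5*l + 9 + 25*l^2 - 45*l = 25*l^2 - 50*l + 9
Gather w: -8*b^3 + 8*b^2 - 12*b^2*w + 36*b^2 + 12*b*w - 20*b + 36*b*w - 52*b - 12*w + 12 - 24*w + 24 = -8*b^3 + 44*b^2 - 72*b + w*(-12*b^2 + 48*b - 36) + 36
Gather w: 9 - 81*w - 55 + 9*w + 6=-72*w - 40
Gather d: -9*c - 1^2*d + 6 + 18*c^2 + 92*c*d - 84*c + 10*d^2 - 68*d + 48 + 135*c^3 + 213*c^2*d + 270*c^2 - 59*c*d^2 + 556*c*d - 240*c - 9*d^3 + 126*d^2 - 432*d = 135*c^3 + 288*c^2 - 333*c - 9*d^3 + d^2*(136 - 59*c) + d*(213*c^2 + 648*c - 501) + 54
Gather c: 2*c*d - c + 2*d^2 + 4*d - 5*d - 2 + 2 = c*(2*d - 1) + 2*d^2 - d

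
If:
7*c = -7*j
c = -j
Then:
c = -j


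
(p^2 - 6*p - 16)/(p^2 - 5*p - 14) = (p - 8)/(p - 7)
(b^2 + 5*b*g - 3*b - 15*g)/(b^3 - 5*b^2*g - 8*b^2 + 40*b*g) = (b^2 + 5*b*g - 3*b - 15*g)/(b*(b^2 - 5*b*g - 8*b + 40*g))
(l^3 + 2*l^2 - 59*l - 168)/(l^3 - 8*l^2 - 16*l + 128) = (l^2 + 10*l + 21)/(l^2 - 16)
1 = 1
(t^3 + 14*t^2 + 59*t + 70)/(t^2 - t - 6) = (t^2 + 12*t + 35)/(t - 3)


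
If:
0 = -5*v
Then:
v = 0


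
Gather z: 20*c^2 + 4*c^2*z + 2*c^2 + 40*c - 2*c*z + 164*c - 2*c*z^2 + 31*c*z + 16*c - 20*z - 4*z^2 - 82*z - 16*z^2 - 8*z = 22*c^2 + 220*c + z^2*(-2*c - 20) + z*(4*c^2 + 29*c - 110)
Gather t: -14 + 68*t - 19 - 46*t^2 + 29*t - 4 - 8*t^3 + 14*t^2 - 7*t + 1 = -8*t^3 - 32*t^2 + 90*t - 36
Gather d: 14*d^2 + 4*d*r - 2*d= 14*d^2 + d*(4*r - 2)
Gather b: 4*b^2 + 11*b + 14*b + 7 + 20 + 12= 4*b^2 + 25*b + 39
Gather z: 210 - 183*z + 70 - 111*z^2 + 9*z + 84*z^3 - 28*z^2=84*z^3 - 139*z^2 - 174*z + 280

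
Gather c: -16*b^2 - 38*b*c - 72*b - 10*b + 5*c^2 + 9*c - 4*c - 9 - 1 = -16*b^2 - 82*b + 5*c^2 + c*(5 - 38*b) - 10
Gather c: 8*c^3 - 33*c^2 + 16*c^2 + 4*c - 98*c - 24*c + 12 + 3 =8*c^3 - 17*c^2 - 118*c + 15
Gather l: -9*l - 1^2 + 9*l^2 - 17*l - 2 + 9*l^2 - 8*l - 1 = 18*l^2 - 34*l - 4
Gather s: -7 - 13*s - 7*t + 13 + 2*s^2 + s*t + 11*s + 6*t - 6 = 2*s^2 + s*(t - 2) - t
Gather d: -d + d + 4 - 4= 0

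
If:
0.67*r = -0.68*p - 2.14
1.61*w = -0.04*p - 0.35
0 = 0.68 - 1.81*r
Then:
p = -3.52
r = 0.38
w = -0.13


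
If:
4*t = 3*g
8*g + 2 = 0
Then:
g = -1/4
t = -3/16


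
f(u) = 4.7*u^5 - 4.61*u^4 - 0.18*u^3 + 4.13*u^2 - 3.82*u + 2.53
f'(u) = 23.5*u^4 - 18.44*u^3 - 0.54*u^2 + 8.26*u - 3.82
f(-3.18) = -1937.58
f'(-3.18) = 2960.56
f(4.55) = 7243.35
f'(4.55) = 8357.55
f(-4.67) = -12503.43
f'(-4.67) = 13001.16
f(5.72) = 23926.30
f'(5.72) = 21731.33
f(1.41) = 12.82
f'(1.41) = 47.95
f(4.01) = 3723.27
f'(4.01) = 4907.97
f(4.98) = 11624.37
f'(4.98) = 12200.38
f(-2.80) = -1042.69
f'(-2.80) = 1818.05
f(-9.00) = -307273.85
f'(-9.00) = 167504.36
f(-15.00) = -3800847.17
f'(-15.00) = 1251673.28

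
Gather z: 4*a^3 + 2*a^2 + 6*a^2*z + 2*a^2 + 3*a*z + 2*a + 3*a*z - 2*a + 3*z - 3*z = 4*a^3 + 4*a^2 + z*(6*a^2 + 6*a)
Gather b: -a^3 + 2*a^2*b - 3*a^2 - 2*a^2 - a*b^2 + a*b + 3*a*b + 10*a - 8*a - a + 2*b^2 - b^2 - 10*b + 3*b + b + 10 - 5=-a^3 - 5*a^2 + a + b^2*(1 - a) + b*(2*a^2 + 4*a - 6) + 5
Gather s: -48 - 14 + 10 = -52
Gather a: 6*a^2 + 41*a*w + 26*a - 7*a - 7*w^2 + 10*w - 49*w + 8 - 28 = 6*a^2 + a*(41*w + 19) - 7*w^2 - 39*w - 20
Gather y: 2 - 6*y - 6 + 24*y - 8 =18*y - 12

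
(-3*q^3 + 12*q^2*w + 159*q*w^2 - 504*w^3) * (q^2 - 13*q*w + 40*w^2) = -3*q^5 + 51*q^4*w - 117*q^3*w^2 - 2091*q^2*w^3 + 12912*q*w^4 - 20160*w^5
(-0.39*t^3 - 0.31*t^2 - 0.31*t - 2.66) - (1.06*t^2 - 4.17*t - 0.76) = -0.39*t^3 - 1.37*t^2 + 3.86*t - 1.9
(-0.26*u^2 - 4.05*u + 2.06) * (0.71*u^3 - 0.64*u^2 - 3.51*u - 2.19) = -0.1846*u^5 - 2.7091*u^4 + 4.9672*u^3 + 13.4665*u^2 + 1.6389*u - 4.5114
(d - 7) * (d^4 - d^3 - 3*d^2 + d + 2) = d^5 - 8*d^4 + 4*d^3 + 22*d^2 - 5*d - 14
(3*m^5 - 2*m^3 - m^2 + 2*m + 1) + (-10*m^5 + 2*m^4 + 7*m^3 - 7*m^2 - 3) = -7*m^5 + 2*m^4 + 5*m^3 - 8*m^2 + 2*m - 2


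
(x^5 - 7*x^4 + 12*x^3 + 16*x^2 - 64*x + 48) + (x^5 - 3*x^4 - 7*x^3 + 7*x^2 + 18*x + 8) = 2*x^5 - 10*x^4 + 5*x^3 + 23*x^2 - 46*x + 56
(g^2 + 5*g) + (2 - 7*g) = g^2 - 2*g + 2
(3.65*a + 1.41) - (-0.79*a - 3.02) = 4.44*a + 4.43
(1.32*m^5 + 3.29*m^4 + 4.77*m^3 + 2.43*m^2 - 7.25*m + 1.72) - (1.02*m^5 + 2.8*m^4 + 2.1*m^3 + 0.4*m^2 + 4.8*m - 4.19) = 0.3*m^5 + 0.49*m^4 + 2.67*m^3 + 2.03*m^2 - 12.05*m + 5.91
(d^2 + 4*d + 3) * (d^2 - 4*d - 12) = d^4 - 25*d^2 - 60*d - 36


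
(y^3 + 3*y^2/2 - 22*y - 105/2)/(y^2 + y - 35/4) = 2*(y^2 - 2*y - 15)/(2*y - 5)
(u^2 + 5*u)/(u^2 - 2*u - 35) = u/(u - 7)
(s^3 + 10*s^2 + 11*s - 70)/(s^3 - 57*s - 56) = (s^2 + 3*s - 10)/(s^2 - 7*s - 8)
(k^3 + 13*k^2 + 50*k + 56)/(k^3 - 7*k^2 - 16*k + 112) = (k^2 + 9*k + 14)/(k^2 - 11*k + 28)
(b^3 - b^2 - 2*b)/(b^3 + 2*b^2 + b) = (b - 2)/(b + 1)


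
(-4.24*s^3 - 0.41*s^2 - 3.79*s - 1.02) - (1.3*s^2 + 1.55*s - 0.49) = -4.24*s^3 - 1.71*s^2 - 5.34*s - 0.53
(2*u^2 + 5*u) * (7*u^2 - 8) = 14*u^4 + 35*u^3 - 16*u^2 - 40*u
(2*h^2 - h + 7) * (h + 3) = 2*h^3 + 5*h^2 + 4*h + 21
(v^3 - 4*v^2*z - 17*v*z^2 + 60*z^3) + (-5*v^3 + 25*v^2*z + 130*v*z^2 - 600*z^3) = -4*v^3 + 21*v^2*z + 113*v*z^2 - 540*z^3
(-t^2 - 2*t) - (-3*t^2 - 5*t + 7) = 2*t^2 + 3*t - 7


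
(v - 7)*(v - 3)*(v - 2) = v^3 - 12*v^2 + 41*v - 42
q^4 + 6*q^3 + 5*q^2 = q^2*(q + 1)*(q + 5)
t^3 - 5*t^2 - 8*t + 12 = (t - 6)*(t - 1)*(t + 2)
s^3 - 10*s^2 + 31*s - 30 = (s - 5)*(s - 3)*(s - 2)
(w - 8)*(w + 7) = w^2 - w - 56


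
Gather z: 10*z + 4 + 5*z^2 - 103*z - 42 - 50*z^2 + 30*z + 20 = -45*z^2 - 63*z - 18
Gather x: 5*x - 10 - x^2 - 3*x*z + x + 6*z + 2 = -x^2 + x*(6 - 3*z) + 6*z - 8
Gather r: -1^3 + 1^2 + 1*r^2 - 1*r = r^2 - r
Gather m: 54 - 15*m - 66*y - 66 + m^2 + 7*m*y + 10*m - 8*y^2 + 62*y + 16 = m^2 + m*(7*y - 5) - 8*y^2 - 4*y + 4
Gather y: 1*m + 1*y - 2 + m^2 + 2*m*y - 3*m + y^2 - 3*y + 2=m^2 - 2*m + y^2 + y*(2*m - 2)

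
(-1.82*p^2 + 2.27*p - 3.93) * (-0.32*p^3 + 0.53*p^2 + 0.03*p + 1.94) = 0.5824*p^5 - 1.691*p^4 + 2.4061*p^3 - 5.5456*p^2 + 4.2859*p - 7.6242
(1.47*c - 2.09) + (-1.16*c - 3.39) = 0.31*c - 5.48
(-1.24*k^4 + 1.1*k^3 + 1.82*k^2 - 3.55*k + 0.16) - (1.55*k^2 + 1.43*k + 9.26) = -1.24*k^4 + 1.1*k^3 + 0.27*k^2 - 4.98*k - 9.1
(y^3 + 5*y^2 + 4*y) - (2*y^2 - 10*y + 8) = y^3 + 3*y^2 + 14*y - 8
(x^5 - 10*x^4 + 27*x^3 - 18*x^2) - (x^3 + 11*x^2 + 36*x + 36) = x^5 - 10*x^4 + 26*x^3 - 29*x^2 - 36*x - 36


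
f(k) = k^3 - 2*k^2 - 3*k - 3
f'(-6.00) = 129.00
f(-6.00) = -273.00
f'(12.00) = 381.00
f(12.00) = 1401.00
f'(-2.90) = 33.83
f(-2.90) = -35.51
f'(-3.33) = 43.59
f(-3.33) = -52.11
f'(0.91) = -4.16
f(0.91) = -6.63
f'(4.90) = 49.43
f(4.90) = 51.93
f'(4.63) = 42.79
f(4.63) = 39.49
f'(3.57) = 20.95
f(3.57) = 6.30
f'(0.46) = -4.21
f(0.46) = -4.71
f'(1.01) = -3.98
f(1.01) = -7.04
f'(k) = 3*k^2 - 4*k - 3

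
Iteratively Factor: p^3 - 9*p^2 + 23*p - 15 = (p - 3)*(p^2 - 6*p + 5) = (p - 5)*(p - 3)*(p - 1)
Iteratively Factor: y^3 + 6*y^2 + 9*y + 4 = (y + 1)*(y^2 + 5*y + 4) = (y + 1)^2*(y + 4)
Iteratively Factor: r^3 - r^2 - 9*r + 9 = (r + 3)*(r^2 - 4*r + 3) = (r - 1)*(r + 3)*(r - 3)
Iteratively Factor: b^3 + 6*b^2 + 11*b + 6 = (b + 2)*(b^2 + 4*b + 3) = (b + 2)*(b + 3)*(b + 1)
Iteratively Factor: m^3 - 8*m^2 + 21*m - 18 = (m - 3)*(m^2 - 5*m + 6) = (m - 3)^2*(m - 2)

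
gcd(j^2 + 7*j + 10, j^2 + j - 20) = j + 5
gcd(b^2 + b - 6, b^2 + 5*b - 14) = b - 2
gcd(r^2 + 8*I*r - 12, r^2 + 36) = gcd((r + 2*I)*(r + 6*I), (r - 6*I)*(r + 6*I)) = r + 6*I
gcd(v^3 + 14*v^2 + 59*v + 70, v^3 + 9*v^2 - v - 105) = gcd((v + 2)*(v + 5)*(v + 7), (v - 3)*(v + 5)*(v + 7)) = v^2 + 12*v + 35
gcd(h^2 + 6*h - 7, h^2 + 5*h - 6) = h - 1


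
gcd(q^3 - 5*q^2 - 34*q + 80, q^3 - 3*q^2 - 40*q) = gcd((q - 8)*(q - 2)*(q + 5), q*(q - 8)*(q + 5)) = q^2 - 3*q - 40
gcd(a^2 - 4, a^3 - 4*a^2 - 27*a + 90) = 1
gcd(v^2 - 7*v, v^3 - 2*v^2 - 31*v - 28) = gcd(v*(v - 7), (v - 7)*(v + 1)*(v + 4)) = v - 7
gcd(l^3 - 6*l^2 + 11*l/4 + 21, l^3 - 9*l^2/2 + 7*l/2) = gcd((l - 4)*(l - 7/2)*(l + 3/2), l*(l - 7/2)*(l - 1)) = l - 7/2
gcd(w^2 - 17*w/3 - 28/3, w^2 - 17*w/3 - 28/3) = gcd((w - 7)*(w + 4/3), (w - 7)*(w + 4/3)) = w^2 - 17*w/3 - 28/3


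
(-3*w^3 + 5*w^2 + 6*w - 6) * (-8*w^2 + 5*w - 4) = 24*w^5 - 55*w^4 - 11*w^3 + 58*w^2 - 54*w + 24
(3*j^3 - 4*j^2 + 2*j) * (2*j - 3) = 6*j^4 - 17*j^3 + 16*j^2 - 6*j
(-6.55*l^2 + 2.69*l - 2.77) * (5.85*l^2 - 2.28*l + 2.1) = -38.3175*l^4 + 30.6705*l^3 - 36.0927*l^2 + 11.9646*l - 5.817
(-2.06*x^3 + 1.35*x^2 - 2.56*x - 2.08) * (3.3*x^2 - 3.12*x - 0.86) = -6.798*x^5 + 10.8822*x^4 - 10.8884*x^3 - 0.0377999999999998*x^2 + 8.6912*x + 1.7888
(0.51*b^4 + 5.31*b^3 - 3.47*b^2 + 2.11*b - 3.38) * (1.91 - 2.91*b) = -1.4841*b^5 - 14.478*b^4 + 20.2398*b^3 - 12.7678*b^2 + 13.8659*b - 6.4558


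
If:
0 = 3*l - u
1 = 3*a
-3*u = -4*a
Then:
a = 1/3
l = 4/27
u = 4/9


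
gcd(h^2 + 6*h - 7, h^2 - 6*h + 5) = h - 1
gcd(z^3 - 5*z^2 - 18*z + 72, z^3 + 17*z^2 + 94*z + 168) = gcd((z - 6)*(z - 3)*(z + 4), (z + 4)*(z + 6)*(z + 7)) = z + 4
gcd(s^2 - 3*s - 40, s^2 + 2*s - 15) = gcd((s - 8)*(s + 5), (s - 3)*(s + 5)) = s + 5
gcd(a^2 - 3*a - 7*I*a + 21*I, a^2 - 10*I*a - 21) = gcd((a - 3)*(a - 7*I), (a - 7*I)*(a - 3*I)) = a - 7*I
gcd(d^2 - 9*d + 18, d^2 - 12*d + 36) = d - 6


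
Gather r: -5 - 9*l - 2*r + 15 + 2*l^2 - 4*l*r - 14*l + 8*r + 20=2*l^2 - 23*l + r*(6 - 4*l) + 30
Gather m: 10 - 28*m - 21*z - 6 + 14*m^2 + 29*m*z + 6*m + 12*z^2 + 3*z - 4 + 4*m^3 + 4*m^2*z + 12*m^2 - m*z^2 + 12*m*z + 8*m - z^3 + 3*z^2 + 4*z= 4*m^3 + m^2*(4*z + 26) + m*(-z^2 + 41*z - 14) - z^3 + 15*z^2 - 14*z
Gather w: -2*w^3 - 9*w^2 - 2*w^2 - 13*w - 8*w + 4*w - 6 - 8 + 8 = -2*w^3 - 11*w^2 - 17*w - 6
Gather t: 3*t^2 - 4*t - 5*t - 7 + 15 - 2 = 3*t^2 - 9*t + 6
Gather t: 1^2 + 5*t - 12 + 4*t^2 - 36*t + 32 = 4*t^2 - 31*t + 21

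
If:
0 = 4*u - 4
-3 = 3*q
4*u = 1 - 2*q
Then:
No Solution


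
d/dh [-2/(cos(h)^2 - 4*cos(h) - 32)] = 4*(2 - cos(h))*sin(h)/(sin(h)^2 + 4*cos(h) + 31)^2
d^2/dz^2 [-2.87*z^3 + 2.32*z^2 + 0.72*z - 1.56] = 4.64 - 17.22*z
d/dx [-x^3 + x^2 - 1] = x*(2 - 3*x)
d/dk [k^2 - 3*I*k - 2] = 2*k - 3*I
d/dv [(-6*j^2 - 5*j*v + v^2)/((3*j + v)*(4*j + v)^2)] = v*(57*j^2 + 14*j*v - v^2)/(576*j^5 + 816*j^4*v + 460*j^3*v^2 + 129*j^2*v^3 + 18*j*v^4 + v^5)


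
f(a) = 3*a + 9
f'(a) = 3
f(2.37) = 16.11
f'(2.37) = 3.00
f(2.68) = 17.04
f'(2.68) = 3.00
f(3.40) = 19.20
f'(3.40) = 3.00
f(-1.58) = 4.26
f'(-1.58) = 3.00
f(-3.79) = -2.37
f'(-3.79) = 3.00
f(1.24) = 12.72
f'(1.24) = 3.00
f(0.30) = 9.90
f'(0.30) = 3.00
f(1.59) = 13.77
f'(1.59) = 3.00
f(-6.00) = -9.00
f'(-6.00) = 3.00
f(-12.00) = -27.00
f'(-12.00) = 3.00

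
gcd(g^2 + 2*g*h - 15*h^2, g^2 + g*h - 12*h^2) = g - 3*h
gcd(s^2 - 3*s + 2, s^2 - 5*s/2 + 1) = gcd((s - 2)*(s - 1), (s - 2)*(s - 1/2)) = s - 2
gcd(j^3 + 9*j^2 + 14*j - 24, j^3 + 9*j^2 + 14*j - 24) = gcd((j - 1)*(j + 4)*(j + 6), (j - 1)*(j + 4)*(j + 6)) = j^3 + 9*j^2 + 14*j - 24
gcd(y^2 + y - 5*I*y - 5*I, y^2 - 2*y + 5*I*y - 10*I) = 1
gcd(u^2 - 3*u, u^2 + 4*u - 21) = u - 3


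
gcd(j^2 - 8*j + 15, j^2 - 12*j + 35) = j - 5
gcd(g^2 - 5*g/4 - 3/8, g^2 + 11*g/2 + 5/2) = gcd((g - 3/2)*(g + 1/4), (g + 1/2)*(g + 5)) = 1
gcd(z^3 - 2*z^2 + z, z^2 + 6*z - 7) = z - 1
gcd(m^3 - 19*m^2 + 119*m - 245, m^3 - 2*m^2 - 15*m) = m - 5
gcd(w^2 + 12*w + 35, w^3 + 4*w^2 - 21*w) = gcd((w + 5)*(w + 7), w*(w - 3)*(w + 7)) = w + 7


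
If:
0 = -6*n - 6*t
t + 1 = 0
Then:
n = 1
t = -1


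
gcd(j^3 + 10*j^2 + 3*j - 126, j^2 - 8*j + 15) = j - 3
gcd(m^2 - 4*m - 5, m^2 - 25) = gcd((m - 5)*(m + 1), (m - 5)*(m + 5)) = m - 5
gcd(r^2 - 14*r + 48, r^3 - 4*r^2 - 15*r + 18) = r - 6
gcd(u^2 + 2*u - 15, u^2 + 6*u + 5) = u + 5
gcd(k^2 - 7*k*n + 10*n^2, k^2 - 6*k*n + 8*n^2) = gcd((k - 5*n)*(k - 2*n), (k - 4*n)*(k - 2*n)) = k - 2*n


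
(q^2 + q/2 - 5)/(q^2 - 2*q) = (q + 5/2)/q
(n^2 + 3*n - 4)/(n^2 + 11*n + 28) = (n - 1)/(n + 7)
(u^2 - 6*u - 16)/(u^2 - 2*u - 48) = (u + 2)/(u + 6)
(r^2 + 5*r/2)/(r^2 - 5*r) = (r + 5/2)/(r - 5)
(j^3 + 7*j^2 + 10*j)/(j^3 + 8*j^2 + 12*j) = (j + 5)/(j + 6)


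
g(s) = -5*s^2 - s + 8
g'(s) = -10*s - 1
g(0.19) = 7.63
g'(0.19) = -2.90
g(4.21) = -84.83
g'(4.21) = -43.10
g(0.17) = 7.69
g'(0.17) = -2.70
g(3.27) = -48.73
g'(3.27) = -33.70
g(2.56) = -27.33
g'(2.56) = -26.60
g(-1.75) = -5.56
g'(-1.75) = 16.50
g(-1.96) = -9.25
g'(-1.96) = 18.60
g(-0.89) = 4.93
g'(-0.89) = 7.90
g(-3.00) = -34.00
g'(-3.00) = 29.00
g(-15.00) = -1102.00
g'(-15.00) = 149.00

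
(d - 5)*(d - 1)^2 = d^3 - 7*d^2 + 11*d - 5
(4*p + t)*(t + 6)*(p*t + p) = 4*p^2*t^2 + 28*p^2*t + 24*p^2 + p*t^3 + 7*p*t^2 + 6*p*t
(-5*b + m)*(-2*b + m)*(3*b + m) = 30*b^3 - 11*b^2*m - 4*b*m^2 + m^3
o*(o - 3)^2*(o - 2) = o^4 - 8*o^3 + 21*o^2 - 18*o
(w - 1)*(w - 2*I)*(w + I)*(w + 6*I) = w^4 - w^3 + 5*I*w^3 + 8*w^2 - 5*I*w^2 - 8*w + 12*I*w - 12*I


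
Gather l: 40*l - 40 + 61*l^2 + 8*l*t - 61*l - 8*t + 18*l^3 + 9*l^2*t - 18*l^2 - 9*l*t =18*l^3 + l^2*(9*t + 43) + l*(-t - 21) - 8*t - 40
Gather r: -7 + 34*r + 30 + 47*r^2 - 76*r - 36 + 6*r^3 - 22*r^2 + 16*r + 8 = 6*r^3 + 25*r^2 - 26*r - 5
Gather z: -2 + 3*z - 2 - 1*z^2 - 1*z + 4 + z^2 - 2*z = 0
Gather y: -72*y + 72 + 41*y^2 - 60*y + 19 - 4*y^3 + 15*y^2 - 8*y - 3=-4*y^3 + 56*y^2 - 140*y + 88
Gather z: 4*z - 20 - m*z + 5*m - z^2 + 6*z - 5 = 5*m - z^2 + z*(10 - m) - 25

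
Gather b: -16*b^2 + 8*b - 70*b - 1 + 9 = -16*b^2 - 62*b + 8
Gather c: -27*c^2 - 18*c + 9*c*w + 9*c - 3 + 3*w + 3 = -27*c^2 + c*(9*w - 9) + 3*w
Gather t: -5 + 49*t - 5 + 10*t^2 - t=10*t^2 + 48*t - 10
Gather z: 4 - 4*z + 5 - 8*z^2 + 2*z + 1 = -8*z^2 - 2*z + 10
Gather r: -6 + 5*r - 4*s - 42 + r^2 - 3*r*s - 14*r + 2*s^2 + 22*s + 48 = r^2 + r*(-3*s - 9) + 2*s^2 + 18*s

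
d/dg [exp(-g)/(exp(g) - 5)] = (5 - 2*exp(g))*exp(-g)/(exp(2*g) - 10*exp(g) + 25)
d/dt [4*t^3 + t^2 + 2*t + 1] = 12*t^2 + 2*t + 2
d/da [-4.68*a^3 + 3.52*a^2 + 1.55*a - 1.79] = -14.04*a^2 + 7.04*a + 1.55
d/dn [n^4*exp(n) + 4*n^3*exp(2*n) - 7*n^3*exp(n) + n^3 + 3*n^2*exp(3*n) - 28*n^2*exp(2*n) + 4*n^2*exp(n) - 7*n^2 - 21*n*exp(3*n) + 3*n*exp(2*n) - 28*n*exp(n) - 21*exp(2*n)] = n^4*exp(n) + 8*n^3*exp(2*n) - 3*n^3*exp(n) + 9*n^2*exp(3*n) - 44*n^2*exp(2*n) - 17*n^2*exp(n) + 3*n^2 - 57*n*exp(3*n) - 50*n*exp(2*n) - 20*n*exp(n) - 14*n - 21*exp(3*n) - 39*exp(2*n) - 28*exp(n)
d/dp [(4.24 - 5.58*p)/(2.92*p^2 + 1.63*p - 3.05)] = (16.2936*p^2 - 24.7616*p + 10.1078)/(8.5264*p^4 + 9.5192*p^3 - 15.1551*p^2 - 9.943*p + 9.3025)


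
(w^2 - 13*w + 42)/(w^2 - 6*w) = (w - 7)/w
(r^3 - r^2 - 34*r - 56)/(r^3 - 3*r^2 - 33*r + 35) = (r^2 + 6*r + 8)/(r^2 + 4*r - 5)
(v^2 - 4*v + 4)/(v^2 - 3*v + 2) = (v - 2)/(v - 1)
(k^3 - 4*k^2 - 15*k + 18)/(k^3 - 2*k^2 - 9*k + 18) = (k^2 - 7*k + 6)/(k^2 - 5*k + 6)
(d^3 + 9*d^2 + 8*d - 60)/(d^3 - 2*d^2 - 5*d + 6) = (d^3 + 9*d^2 + 8*d - 60)/(d^3 - 2*d^2 - 5*d + 6)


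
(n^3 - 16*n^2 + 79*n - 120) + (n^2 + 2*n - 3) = n^3 - 15*n^2 + 81*n - 123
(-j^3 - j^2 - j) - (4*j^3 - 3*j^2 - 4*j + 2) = -5*j^3 + 2*j^2 + 3*j - 2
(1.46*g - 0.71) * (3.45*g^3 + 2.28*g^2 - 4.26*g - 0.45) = 5.037*g^4 + 0.8793*g^3 - 7.8384*g^2 + 2.3676*g + 0.3195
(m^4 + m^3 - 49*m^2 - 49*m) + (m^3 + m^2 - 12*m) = m^4 + 2*m^3 - 48*m^2 - 61*m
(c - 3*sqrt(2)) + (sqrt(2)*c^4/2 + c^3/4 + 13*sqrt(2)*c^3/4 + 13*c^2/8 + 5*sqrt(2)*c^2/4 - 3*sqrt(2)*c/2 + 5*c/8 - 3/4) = sqrt(2)*c^4/2 + c^3/4 + 13*sqrt(2)*c^3/4 + 13*c^2/8 + 5*sqrt(2)*c^2/4 - 3*sqrt(2)*c/2 + 13*c/8 - 3*sqrt(2) - 3/4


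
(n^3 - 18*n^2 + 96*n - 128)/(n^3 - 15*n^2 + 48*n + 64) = (n - 2)/(n + 1)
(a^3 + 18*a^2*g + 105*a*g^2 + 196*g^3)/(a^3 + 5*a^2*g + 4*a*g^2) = (a^2 + 14*a*g + 49*g^2)/(a*(a + g))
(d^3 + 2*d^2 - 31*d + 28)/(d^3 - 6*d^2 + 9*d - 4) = (d + 7)/(d - 1)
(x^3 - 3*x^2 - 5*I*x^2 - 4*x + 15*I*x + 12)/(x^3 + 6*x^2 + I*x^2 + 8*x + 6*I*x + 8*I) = (x^3 + x^2*(-3 - 5*I) + x*(-4 + 15*I) + 12)/(x^3 + x^2*(6 + I) + x*(8 + 6*I) + 8*I)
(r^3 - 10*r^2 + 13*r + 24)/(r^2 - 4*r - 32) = (r^2 - 2*r - 3)/(r + 4)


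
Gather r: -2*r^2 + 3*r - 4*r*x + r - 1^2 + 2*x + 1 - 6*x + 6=-2*r^2 + r*(4 - 4*x) - 4*x + 6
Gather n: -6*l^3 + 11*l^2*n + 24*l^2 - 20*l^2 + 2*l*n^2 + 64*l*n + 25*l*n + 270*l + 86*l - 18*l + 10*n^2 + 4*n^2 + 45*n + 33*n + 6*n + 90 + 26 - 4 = -6*l^3 + 4*l^2 + 338*l + n^2*(2*l + 14) + n*(11*l^2 + 89*l + 84) + 112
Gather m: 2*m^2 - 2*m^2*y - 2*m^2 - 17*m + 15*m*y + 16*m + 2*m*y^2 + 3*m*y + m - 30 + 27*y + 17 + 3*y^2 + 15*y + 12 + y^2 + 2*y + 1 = -2*m^2*y + m*(2*y^2 + 18*y) + 4*y^2 + 44*y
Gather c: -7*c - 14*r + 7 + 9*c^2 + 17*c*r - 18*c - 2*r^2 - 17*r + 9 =9*c^2 + c*(17*r - 25) - 2*r^2 - 31*r + 16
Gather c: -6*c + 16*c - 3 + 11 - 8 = 10*c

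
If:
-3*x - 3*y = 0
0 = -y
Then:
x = 0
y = 0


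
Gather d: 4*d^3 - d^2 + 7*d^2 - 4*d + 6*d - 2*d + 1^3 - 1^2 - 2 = 4*d^3 + 6*d^2 - 2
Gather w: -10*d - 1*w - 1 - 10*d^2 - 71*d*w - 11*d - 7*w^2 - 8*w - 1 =-10*d^2 - 21*d - 7*w^2 + w*(-71*d - 9) - 2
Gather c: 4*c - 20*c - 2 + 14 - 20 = -16*c - 8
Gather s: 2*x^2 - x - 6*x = 2*x^2 - 7*x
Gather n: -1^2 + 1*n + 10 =n + 9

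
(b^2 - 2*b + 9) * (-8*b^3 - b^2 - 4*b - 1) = -8*b^5 + 15*b^4 - 74*b^3 - 2*b^2 - 34*b - 9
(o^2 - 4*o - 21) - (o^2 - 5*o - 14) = o - 7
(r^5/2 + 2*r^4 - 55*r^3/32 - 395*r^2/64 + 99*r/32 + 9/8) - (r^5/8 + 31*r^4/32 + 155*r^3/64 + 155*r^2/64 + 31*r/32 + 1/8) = 3*r^5/8 + 33*r^4/32 - 265*r^3/64 - 275*r^2/32 + 17*r/8 + 1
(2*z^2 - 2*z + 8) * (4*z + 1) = 8*z^3 - 6*z^2 + 30*z + 8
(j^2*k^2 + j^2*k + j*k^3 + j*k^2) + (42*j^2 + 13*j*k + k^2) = j^2*k^2 + j^2*k + 42*j^2 + j*k^3 + j*k^2 + 13*j*k + k^2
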